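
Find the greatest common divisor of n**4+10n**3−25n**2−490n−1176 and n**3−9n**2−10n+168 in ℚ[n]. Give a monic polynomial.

n**2−3n−28

Apply the Euclidean algorithm:
  n**4+10n**3−25n**2−490n−1176 = (n+19)(n**3−9n**2−10n+168) + (156n**2−468n−4368)
  n**3−9n**2−10n+168 = ((1/156)n−1/26)(156n**2−468n−4368) + (0)
Last nonzero remainder: 156n**2−468n−4368. Dividing through by 156 gives the monic gcd n**2−3n−28.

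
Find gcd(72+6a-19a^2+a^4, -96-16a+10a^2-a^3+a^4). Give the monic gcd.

By polynomial division,
  a^4-19a^2+6a+72 = (a^4-a^3+10a^2-16a-96) + (a^3-29a^2+22a+168)
  a^4-a^3+10a^2-16a-96 = (a+28)(a^3-29a^2+22a+168) + (800a^2-800a-4800)
  a^3-29a^2+22a+168 = ((1/800)a-7/200)(800a^2-800a-4800) + (0)
Last nonzero remainder: 800a^2-800a-4800. Dividing through by 800 gives the monic gcd a^2-a-6.

-6-a+a^2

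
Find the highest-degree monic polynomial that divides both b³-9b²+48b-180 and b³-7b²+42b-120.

b²-3b+30

Apply the Euclidean algorithm:
  b³-9b²+48b-180 = (b³-7b²+42b-120) + (-2b²+6b-60)
  b³-7b²+42b-120 = (-(1/2)b+2)(-2b²+6b-60) + (0)
Last nonzero remainder: -2b²+6b-60. Dividing through by -2 gives the monic gcd b²-3b+30.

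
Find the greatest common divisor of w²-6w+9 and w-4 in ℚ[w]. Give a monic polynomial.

1

Apply the Euclidean algorithm:
  w²-6w+9 = (w-2)(w-4) + (1)
  w-4 = (w-4)(1) + (0)
The last nonzero remainder is the constant 1, so the polynomials are coprime and gcd = 1.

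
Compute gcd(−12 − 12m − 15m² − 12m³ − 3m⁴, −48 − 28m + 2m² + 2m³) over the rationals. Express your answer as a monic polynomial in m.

Apply the Euclidean algorithm:
  −3m⁴ − 12m³ − 15m² − 12m − 12 = (−(3/2)m − 9/2)(2m³ + 2m² − 28m − 48) + (−48m² − 210m − 228)
  2m³ + 2m² − 28m − 48 = (−(1/24)m + 9/64)(−48m² − 210m − 228) + (−(255/32)m − 255/16)
  −48m² − 210m − 228 = ((512/85)m + 1216/85)(−(255/32)m − 255/16) + (0)
Last nonzero remainder: −(255/32)m − 255/16. Dividing through by −255/32 gives the monic gcd m + 2.

2 + m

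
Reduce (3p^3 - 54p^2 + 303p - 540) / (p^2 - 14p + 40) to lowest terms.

(3p^2 - 42p + 135)/(p - 10)

Euclidean algorithm in ℚ[p]:
  3p^3 - 54p^2 + 303p - 540 = (3p - 12)(p^2 - 14p + 40) + (15p - 60)
  p^2 - 14p + 40 = ((1/15)p - 2/3)(15p - 60) + (0)
Last nonzero remainder: 15p - 60. Dividing through by 15 gives the monic gcd p - 4.
Cancel p - 4 from numerator and denominator to get the reduced form.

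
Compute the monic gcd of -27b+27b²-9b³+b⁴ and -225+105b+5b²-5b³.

9-6b+b²

Repeated division with remainder:
  b⁴-9b³+27b²-27b = (-(1/5)b+8/5)(-5b³+5b²+105b-225) + (40b²-240b+360)
  -5b³+5b²+105b-225 = (-(1/8)b-5/8)(40b²-240b+360) + (0)
Last nonzero remainder: 40b²-240b+360. Dividing through by 40 gives the monic gcd b²-6b+9.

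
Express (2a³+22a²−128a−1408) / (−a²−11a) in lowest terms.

(−2a²+128)/(a)

Apply the Euclidean algorithm:
  2a³+22a²−128a−1408 = (−2a)(−a²−11a) + (−128a−1408)
  −a²−11a = ((1/128)a)(−128a−1408) + (0)
Last nonzero remainder: −128a−1408. Dividing through by −128 gives the monic gcd a+11.
Cancel a+11 from numerator and denominator to get the reduced form.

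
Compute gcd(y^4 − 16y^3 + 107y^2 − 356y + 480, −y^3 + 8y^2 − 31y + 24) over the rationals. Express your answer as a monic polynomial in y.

y^2 − 7y + 24

Repeated division with remainder:
  y^4 − 16y^3 + 107y^2 − 356y + 480 = (−y + 8)(−y^3 + 8y^2 − 31y + 24) + (12y^2 − 84y + 288)
  −y^3 + 8y^2 − 31y + 24 = (−(1/12)y + 1/12)(12y^2 − 84y + 288) + (0)
Last nonzero remainder: 12y^2 − 84y + 288. Dividing through by 12 gives the monic gcd y^2 − 7y + 24.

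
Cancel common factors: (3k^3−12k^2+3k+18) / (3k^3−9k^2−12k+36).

Euclidean algorithm in ℚ[k]:
  3k^3−12k^2+3k+18 = (3k^3−9k^2−12k+36) + (−3k^2+15k−18)
  3k^3−9k^2−12k+36 = (−k−2)(−3k^2+15k−18) + (0)
Last nonzero remainder: −3k^2+15k−18. Dividing through by −3 gives the monic gcd k^2−5k+6.
Cancel k^2−5k+6 from numerator and denominator to get the reduced form.

(k+1)/(k+2)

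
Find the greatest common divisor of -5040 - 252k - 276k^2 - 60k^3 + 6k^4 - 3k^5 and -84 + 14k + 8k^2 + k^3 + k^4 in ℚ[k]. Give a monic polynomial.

14 + k^2

Repeated division with remainder:
  -3k^5 + 6k^4 - 60k^3 - 276k^2 - 252k - 5040 = (-3k + 9)(k^4 + k^3 + 8k^2 + 14k - 84) + (-45k^3 - 306k^2 - 630k - 4284)
  k^4 + k^3 + 8k^2 + 14k - 84 = (-(1/45)k + 29/225)(-45k^3 - 306k^2 - 630k - 4284) + ((836/25)k^2 + 11704/25)
  -45k^3 - 306k^2 - 630k - 4284 = (-(1125/836)k - 3825/418)((836/25)k^2 + 11704/25) + (0)
Last nonzero remainder: (836/25)k^2 + 11704/25. Dividing through by 836/25 gives the monic gcd k^2 + 14.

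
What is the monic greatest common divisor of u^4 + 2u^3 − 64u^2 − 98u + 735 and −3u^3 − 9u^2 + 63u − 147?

Repeated division with remainder:
  u^4 + 2u^3 − 64u^2 − 98u + 735 = (−(1/3)u + 1/3)(−3u^3 − 9u^2 + 63u − 147) + (−40u^2 − 168u + 784)
  −3u^3 − 9u^2 + 63u − 147 = ((3/40)u − 9/100)(−40u^2 − 168u + 784) + (−(273/25)u − 1911/25)
  −40u^2 − 168u + 784 = ((1000/273)u − 400/39)(−(273/25)u − 1911/25) + (0)
Last nonzero remainder: −(273/25)u − 1911/25. Dividing through by −273/25 gives the monic gcd u + 7.

u + 7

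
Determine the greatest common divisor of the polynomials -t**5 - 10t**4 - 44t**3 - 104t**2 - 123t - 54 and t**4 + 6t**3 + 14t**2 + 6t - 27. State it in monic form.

Apply the Euclidean algorithm:
  -t**5 - 10t**4 - 44t**3 - 104t**2 - 123t - 54 = (-t - 4)(t**4 + 6t**3 + 14t**2 + 6t - 27) + (-6t**3 - 42t**2 - 126t - 162)
  t**4 + 6t**3 + 14t**2 + 6t - 27 = (-(1/6)t + 1/6)(-6t**3 - 42t**2 - 126t - 162) + (0)
Last nonzero remainder: -6t**3 - 42t**2 - 126t - 162. Dividing through by -6 gives the monic gcd t**3 + 7t**2 + 21t + 27.

t**3 + 7t**2 + 21t + 27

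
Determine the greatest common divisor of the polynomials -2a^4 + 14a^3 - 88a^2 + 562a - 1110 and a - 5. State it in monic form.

Repeated division with remainder:
  -2a^4 + 14a^3 - 88a^2 + 562a - 1110 = (-2a^3 + 4a^2 - 68a + 222)(a - 5) + (0)
The last nonzero remainder a - 5 is already monic.

a - 5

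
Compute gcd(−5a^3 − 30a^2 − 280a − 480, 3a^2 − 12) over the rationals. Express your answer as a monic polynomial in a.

a + 2

By polynomial division,
  −5a^3 − 30a^2 − 280a − 480 = (−(5/3)a − 10)(3a^2 − 12) + (−300a − 600)
  3a^2 − 12 = (−(1/100)a + 1/50)(−300a − 600) + (0)
Last nonzero remainder: −300a − 600. Dividing through by −300 gives the monic gcd a + 2.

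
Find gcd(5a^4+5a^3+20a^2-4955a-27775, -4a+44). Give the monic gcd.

a-11

Repeated division with remainder:
  5a^4+5a^3+20a^2-4955a-27775 = (-(5/4)a^3-15a^2-170a-2525/4)(-4a+44) + (0)
Last nonzero remainder: -4a+44. Dividing through by -4 gives the monic gcd a-11.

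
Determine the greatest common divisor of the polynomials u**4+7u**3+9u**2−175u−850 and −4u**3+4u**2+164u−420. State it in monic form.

u−5

Repeated division with remainder:
  u**4+7u**3+9u**2−175u−850 = (−(1/4)u−2)(−4u**3+4u**2+164u−420) + (58u**2+48u−1690)
  −4u**3+4u**2+164u−420 = (−(2/29)u+106/841)(58u**2+48u−1690) + ((34816/841)u−174080/841)
  58u**2+48u−1690 = ((24389/17408)u+142129/17408)((34816/841)u−174080/841) + (0)
Last nonzero remainder: (34816/841)u−174080/841. Dividing through by 34816/841 gives the monic gcd u−5.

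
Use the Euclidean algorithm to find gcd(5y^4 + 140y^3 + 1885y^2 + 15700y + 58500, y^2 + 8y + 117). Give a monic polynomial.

By polynomial division,
  5y^4 + 140y^3 + 1885y^2 + 15700y + 58500 = (5y^2 + 100y + 500)(y^2 + 8y + 117) + (0)
The last nonzero remainder y^2 + 8y + 117 is already monic.

y^2 + 8y + 117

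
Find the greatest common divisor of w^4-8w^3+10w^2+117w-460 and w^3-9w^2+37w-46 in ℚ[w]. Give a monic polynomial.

w^2-7w+23

Euclidean algorithm in ℚ[w]:
  w^4-8w^3+10w^2+117w-460 = (w+1)(w^3-9w^2+37w-46) + (-18w^2+126w-414)
  w^3-9w^2+37w-46 = (-(1/18)w+1/9)(-18w^2+126w-414) + (0)
Last nonzero remainder: -18w^2+126w-414. Dividing through by -18 gives the monic gcd w^2-7w+23.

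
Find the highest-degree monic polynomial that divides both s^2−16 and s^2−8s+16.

By polynomial division,
  s^2−16 = (s^2−8s+16) + (8s−32)
  s^2−8s+16 = ((1/8)s−1/2)(8s−32) + (0)
Last nonzero remainder: 8s−32. Dividing through by 8 gives the monic gcd s−4.

s−4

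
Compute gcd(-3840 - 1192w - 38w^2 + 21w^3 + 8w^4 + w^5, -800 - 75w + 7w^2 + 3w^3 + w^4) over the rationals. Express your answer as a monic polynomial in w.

-160 + 17w - 2w^2 + w^3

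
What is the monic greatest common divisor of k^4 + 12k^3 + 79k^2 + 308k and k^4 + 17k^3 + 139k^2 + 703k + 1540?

k^3 + 12k^2 + 79k + 308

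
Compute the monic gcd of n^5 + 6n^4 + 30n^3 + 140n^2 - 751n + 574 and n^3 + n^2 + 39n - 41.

n^3 + n^2 + 39n - 41

Euclidean algorithm in ℚ[n]:
  n^5 + 6n^4 + 30n^3 + 140n^2 - 751n + 574 = (n^2 + 5n - 14)(n^3 + n^2 + 39n - 41) + (0)
The last nonzero remainder n^3 + n^2 + 39n - 41 is already monic.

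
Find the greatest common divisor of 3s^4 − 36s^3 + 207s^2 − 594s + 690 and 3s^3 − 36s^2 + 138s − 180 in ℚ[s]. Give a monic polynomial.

s^2 − 6s + 10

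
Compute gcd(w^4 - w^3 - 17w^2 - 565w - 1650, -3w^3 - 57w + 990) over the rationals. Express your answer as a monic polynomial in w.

w^2 + 6w + 55

Apply the Euclidean algorithm:
  w^4 - w^3 - 17w^2 - 565w - 1650 = (-(1/3)w + 1/3)(-3w^3 - 57w + 990) + (-36w^2 - 216w - 1980)
  -3w^3 - 57w + 990 = ((1/12)w - 1/2)(-36w^2 - 216w - 1980) + (0)
Last nonzero remainder: -36w^2 - 216w - 1980. Dividing through by -36 gives the monic gcd w^2 + 6w + 55.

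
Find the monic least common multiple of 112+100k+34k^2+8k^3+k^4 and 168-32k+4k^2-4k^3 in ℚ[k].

-336-188k-2k^2+10k^3+5k^4+k^5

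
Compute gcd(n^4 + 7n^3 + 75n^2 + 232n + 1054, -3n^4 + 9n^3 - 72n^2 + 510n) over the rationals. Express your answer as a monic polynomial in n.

By polynomial division,
  n^4 + 7n^3 + 75n^2 + 232n + 1054 = (-1/3)(-3n^4 + 9n^3 - 72n^2 + 510n) + (10n^3 + 51n^2 + 402n + 1054)
  -3n^4 + 9n^3 - 72n^2 + 510n = (-(3/10)n + 243/100)(10n^3 + 51n^2 + 402n + 1054) + (-(7533/100)n^2 - (7533/50)n - 128061/50)
  10n^3 + 51n^2 + 402n + 1054 = (-(1000/7533)n - 100/243)(-(7533/100)n^2 - (7533/50)n - 128061/50) + (0)
Last nonzero remainder: -(7533/100)n^2 - (7533/50)n - 128061/50. Dividing through by -7533/100 gives the monic gcd n^2 + 2n + 34.

n^2 + 2n + 34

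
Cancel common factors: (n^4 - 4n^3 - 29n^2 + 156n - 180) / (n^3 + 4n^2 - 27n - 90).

(n^2 - 5n + 6)/(n + 3)

Repeated division with remainder:
  n^4 - 4n^3 - 29n^2 + 156n - 180 = (n - 8)(n^3 + 4n^2 - 27n - 90) + (30n^2 + 30n - 900)
  n^3 + 4n^2 - 27n - 90 = ((1/30)n + 1/10)(30n^2 + 30n - 900) + (0)
Last nonzero remainder: 30n^2 + 30n - 900. Dividing through by 30 gives the monic gcd n^2 + n - 30.
Cancel n^2 + n - 30 from numerator and denominator to get the reduced form.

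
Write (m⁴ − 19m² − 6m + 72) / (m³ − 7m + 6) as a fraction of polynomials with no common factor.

Apply the Euclidean algorithm:
  m⁴ − 19m² − 6m + 72 = (m)(m³ − 7m + 6) + (−12m² − 12m + 72)
  m³ − 7m + 6 = (−(1/12)m + 1/12)(−12m² − 12m + 72) + (0)
Last nonzero remainder: −12m² − 12m + 72. Dividing through by −12 gives the monic gcd m² + m − 6.
Cancel m² + m − 6 from numerator and denominator to get the reduced form.

(m² − m − 12)/(m − 1)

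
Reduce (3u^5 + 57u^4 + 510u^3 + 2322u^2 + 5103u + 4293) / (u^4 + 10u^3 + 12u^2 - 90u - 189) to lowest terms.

By polynomial division,
  3u^5 + 57u^4 + 510u^3 + 2322u^2 + 5103u + 4293 = (3u + 27)(u^4 + 10u^3 + 12u^2 - 90u - 189) + (204u^3 + 2268u^2 + 8100u + 9396)
  u^4 + 10u^3 + 12u^2 - 90u - 189 = ((1/204)u - 19/3468)(204u^3 + 2268u^2 + 8100u + 9396) + (-(4416/289)u^2 - (26496/289)u - 39744/289)
  204u^3 + 2268u^2 + 8100u + 9396 = (-(4913/368)u - 25143/368)(-(4416/289)u^2 - (26496/289)u - 39744/289) + (0)
Last nonzero remainder: -(4416/289)u^2 - (26496/289)u - 39744/289. Dividing through by -4416/289 gives the monic gcd u^2 + 6u + 9.
Cancel u^2 + 6u + 9 from numerator and denominator to get the reduced form.

(3u^3 + 39u^2 + 249u + 477)/(u^2 + 4u - 21)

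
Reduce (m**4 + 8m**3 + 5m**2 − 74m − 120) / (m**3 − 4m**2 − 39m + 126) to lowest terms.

(m**3 + 11m**2 + 38m + 40)/(m**2 − m − 42)

Euclidean algorithm in ℚ[m]:
  m**4 + 8m**3 + 5m**2 − 74m − 120 = (m + 12)(m**3 − 4m**2 − 39m + 126) + (92m**2 + 268m − 1632)
  m**3 − 4m**2 − 39m + 126 = ((1/92)m − 159/2116)(92m**2 + 268m − 1632) + (−(594/529)m + 1782/529)
  92m**2 + 268m − 1632 = (−(24334/297)m − 143888/297)(−(594/529)m + 1782/529) + (0)
Last nonzero remainder: −(594/529)m + 1782/529. Dividing through by −594/529 gives the monic gcd m − 3.
Cancel m − 3 from numerator and denominator to get the reduced form.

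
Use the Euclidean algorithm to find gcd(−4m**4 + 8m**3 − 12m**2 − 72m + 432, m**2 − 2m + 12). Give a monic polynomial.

Repeated division with remainder:
  −4m**4 + 8m**3 − 12m**2 − 72m + 432 = (−4m**2 + 36)(m**2 − 2m + 12) + (0)
The last nonzero remainder m**2 − 2m + 12 is already monic.

m**2 − 2m + 12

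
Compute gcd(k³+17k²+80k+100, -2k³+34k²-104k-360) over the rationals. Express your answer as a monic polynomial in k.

Repeated division with remainder:
  k³+17k²+80k+100 = (-1/2)(-2k³+34k²-104k-360) + (34k²+28k-80)
  -2k³+34k²-104k-360 = (-(1/17)k+303/289)(34k²+28k-80) + (-(39900/289)k-79800/289)
  34k²+28k-80 = (-(4913/19950)k+578/1995)(-(39900/289)k-79800/289) + (0)
Last nonzero remainder: -(39900/289)k-79800/289. Dividing through by -39900/289 gives the monic gcd k+2.

k+2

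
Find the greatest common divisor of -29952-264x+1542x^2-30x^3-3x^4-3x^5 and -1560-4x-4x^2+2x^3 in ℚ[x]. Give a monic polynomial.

Euclidean algorithm in ℚ[x]:
  -3x^5-3x^4-30x^3+1542x^2-264x-29952 = (-(3/2)x^2-(9/2)x-27)(2x^3-4x^2-4x-1560) + (-924x^2-7392x-72072)
  2x^3-4x^2-4x-1560 = (-(1/462)x+5/231)(-924x^2-7392x-72072) + (0)
Last nonzero remainder: -924x^2-7392x-72072. Dividing through by -924 gives the monic gcd x^2+8x+78.

78+8x+x^2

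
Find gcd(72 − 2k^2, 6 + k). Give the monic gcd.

6 + k

Euclidean algorithm in ℚ[k]:
  −2k^2 + 72 = (−2k + 12)(k + 6) + (0)
The last nonzero remainder k + 6 is already monic.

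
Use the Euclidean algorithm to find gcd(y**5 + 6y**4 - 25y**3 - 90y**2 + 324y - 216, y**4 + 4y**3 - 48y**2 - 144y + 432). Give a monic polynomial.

Repeated division with remainder:
  y**5 + 6y**4 - 25y**3 - 90y**2 + 324y - 216 = (y + 2)(y**4 + 4y**3 - 48y**2 - 144y + 432) + (15y**3 + 150y**2 + 180y - 1080)
  y**4 + 4y**3 - 48y**2 - 144y + 432 = ((1/15)y - 2/5)(15y**3 + 150y**2 + 180y - 1080) + (0)
Last nonzero remainder: 15y**3 + 150y**2 + 180y - 1080. Dividing through by 15 gives the monic gcd y**3 + 10y**2 + 12y - 72.

y**3 + 10y**2 + 12y - 72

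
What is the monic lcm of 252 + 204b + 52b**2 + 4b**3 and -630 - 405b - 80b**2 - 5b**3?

378 + 369b + 129b**2 + 19b**3 + b**4

Apply the Euclidean algorithm:
  4b**3 + 52b**2 + 204b + 252 = (-4/5)(-5b**3 - 80b**2 - 405b - 630) + (-12b**2 - 120b - 252)
  -5b**3 - 80b**2 - 405b - 630 = ((5/12)b + 5/2)(-12b**2 - 120b - 252) + (0)
Last nonzero remainder: -12b**2 - 120b - 252. Dividing through by -12 gives the monic gcd b**2 + 10b + 21.
Then lcm(f, g) = f·g / gcd(f, g); expanding and making the result monic gives the answer.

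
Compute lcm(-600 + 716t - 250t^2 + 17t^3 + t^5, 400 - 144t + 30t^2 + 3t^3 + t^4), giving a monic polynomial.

-4800 + 8128t - 5464t^2 + 1852t^3 - 318t^4 + 25t^5 - 4t^6 + t^7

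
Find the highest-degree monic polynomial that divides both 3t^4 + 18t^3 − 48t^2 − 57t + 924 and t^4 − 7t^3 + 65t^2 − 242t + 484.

Apply the Euclidean algorithm:
  3t^4 + 18t^3 − 48t^2 − 57t + 924 = (3)(t^4 − 7t^3 + 65t^2 − 242t + 484) + (39t^3 − 243t^2 + 669t − 528)
  t^4 − 7t^3 + 65t^2 − 242t + 484 = ((1/39)t − 10/507)(39t^3 − 243t^2 + 669t − 528) + ((7276/169)t^2 − (36380/169)t + 80036/169)
  39t^3 − 243t^2 + 669t − 528 = ((6591/7276)t − 2028/1819)((7276/169)t^2 − (36380/169)t + 80036/169) + (0)
Last nonzero remainder: (7276/169)t^2 − (36380/169)t + 80036/169. Dividing through by 7276/169 gives the monic gcd t^2 − 5t + 11.

t^2 − 5t + 11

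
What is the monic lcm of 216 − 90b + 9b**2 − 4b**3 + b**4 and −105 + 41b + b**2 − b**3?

By polynomial division,
  b**4 − 4b**3 + 9b**2 − 90b + 216 = (−b + 3)(−b**3 + b**2 + 41b − 105) + (47b**2 − 318b + 531)
  −b**3 + b**2 + 41b − 105 = (−(1/47)b − 271/2209)(47b**2 − 318b + 531) + ((29348/2209)b − 88044/2209)
  47b**2 − 318b + 531 = ((103823/29348)b − 390993/29348)((29348/2209)b − 88044/2209) + (0)
Last nonzero remainder: (29348/2209)b − 88044/2209. Dividing through by 29348/2209 gives the monic gcd b − 3.
Then lcm(f, g) = f·g / gcd(f, g); expanding and making the result monic gives the answer.

−7560 + 3582b − 279b**2 + 68b**3 − 34b**4 − 2b**5 + b**6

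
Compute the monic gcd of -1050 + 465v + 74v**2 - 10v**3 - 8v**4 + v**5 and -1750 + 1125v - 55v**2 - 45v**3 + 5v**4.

-70 + 59v - 14v**2 + v**3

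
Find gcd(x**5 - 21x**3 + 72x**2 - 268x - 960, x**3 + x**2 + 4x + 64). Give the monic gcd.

x**2 - 3x + 16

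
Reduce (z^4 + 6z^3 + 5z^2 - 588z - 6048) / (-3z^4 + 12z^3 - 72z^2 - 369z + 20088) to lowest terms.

Repeated division with remainder:
  z^4 + 6z^3 + 5z^2 - 588z - 6048 = (-1/3)(-3z^4 + 12z^3 - 72z^2 - 369z + 20088) + (10z^3 - 19z^2 - 711z + 648)
  -3z^4 + 12z^3 - 72z^2 - 369z + 20088 = (-(3/10)z + 63/100)(10z^3 - 19z^2 - 711z + 648) + (-(27333/100)z^2 + (27333/100)z + 491994/25)
  10z^3 - 19z^2 - 711z + 648 = (-(1000/27333)z + 100/3037)(-(27333/100)z^2 + (27333/100)z + 491994/25) + (0)
Last nonzero remainder: -(27333/100)z^2 + (27333/100)z + 491994/25. Dividing through by -27333/100 gives the monic gcd z^2 - z - 72.
Cancel z^2 - z - 72 from numerator and denominator to get the reduced form.

(-z^2 - 7z - 84)/(3z^2 - 9z + 279)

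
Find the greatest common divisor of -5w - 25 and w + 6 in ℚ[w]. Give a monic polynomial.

1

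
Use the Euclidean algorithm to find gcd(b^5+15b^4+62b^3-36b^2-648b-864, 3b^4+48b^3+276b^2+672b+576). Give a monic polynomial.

b^3+12b^2+44b+48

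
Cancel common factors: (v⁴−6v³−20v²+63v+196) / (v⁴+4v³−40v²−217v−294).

(v−4)/(v+6)

Repeated division with remainder:
  v⁴−6v³−20v²+63v+196 = (v⁴+4v³−40v²−217v−294) + (−10v³+20v²+280v+490)
  v⁴+4v³−40v²−217v−294 = (−(1/10)v−3/5)(−10v³+20v²+280v+490) + (0)
Last nonzero remainder: −10v³+20v²+280v+490. Dividing through by −10 gives the monic gcd v³−2v²−28v−49.
Cancel v³−2v²−28v−49 from numerator and denominator to get the reduced form.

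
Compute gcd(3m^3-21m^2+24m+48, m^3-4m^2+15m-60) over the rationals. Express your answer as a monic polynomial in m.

By polynomial division,
  3m^3-21m^2+24m+48 = (3)(m^3-4m^2+15m-60) + (-9m^2-21m+228)
  m^3-4m^2+15m-60 = (-(1/9)m+19/27)(-9m^2-21m+228) + ((496/9)m-1984/9)
  -9m^2-21m+228 = (-(81/496)m-513/496)((496/9)m-1984/9) + (0)
Last nonzero remainder: (496/9)m-1984/9. Dividing through by 496/9 gives the monic gcd m-4.

m-4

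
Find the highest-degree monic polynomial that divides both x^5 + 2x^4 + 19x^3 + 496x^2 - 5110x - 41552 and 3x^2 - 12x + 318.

Euclidean algorithm in ℚ[x]:
  x^5 + 2x^4 + 19x^3 + 496x^2 - 5110x - 41552 = ((1/3)x^3 + 2x^2 - 21x - 392/3)(3x^2 - 12x + 318) + (0)
Last nonzero remainder: 3x^2 - 12x + 318. Dividing through by 3 gives the monic gcd x^2 - 4x + 106.

x^2 - 4x + 106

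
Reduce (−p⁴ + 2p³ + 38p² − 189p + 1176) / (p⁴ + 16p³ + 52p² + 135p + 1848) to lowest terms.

(−p + 7)/(p + 11)

Apply the Euclidean algorithm:
  −p⁴ + 2p³ + 38p² − 189p + 1176 = (−1)(p⁴ + 16p³ + 52p² + 135p + 1848) + (18p³ + 90p² − 54p + 3024)
  p⁴ + 16p³ + 52p² + 135p + 1848 = ((1/18)p + 11/18)(18p³ + 90p² − 54p + 3024) + (0)
Last nonzero remainder: 18p³ + 90p² − 54p + 3024. Dividing through by 18 gives the monic gcd p³ + 5p² − 3p + 168.
Cancel p³ + 5p² − 3p + 168 from numerator and denominator to get the reduced form.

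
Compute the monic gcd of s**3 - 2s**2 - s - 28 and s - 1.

1

Apply the Euclidean algorithm:
  s**3 - 2s**2 - s - 28 = (s**2 - s - 2)(s - 1) + (-30)
  s - 1 = (-(1/30)s + 1/30)(-30) + (0)
The last nonzero remainder is the constant -30, so the polynomials are coprime and gcd = 1.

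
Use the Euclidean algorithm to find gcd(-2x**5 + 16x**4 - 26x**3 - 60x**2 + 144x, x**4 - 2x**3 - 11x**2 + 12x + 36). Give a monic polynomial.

By polynomial division,
  -2x**5 + 16x**4 - 26x**3 - 60x**2 + 144x = (-2x + 12)(x**4 - 2x**3 - 11x**2 + 12x + 36) + (-24x**3 + 96x**2 + 72x - 432)
  x**4 - 2x**3 - 11x**2 + 12x + 36 = (-(1/24)x - 1/12)(-24x**3 + 96x**2 + 72x - 432) + (0)
Last nonzero remainder: -24x**3 + 96x**2 + 72x - 432. Dividing through by -24 gives the monic gcd x**3 - 4x**2 - 3x + 18.

x**3 - 4x**2 - 3x + 18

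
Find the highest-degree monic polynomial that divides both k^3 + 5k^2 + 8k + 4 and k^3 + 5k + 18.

k + 2

Apply the Euclidean algorithm:
  k^3 + 5k^2 + 8k + 4 = (k^3 + 5k + 18) + (5k^2 + 3k − 14)
  k^3 + 5k + 18 = ((1/5)k − 3/25)(5k^2 + 3k − 14) + ((204/25)k + 408/25)
  5k^2 + 3k − 14 = ((125/204)k − 175/204)((204/25)k + 408/25) + (0)
Last nonzero remainder: (204/25)k + 408/25. Dividing through by 204/25 gives the monic gcd k + 2.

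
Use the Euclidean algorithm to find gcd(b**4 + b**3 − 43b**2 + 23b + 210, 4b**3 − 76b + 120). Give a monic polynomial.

Euclidean algorithm in ℚ[b]:
  b**4 + b**3 − 43b**2 + 23b + 210 = ((1/4)b + 1/4)(4b**3 − 76b + 120) + (−24b**2 + 12b + 180)
  4b**3 − 76b + 120 = (−(1/6)b − 1/12)(−24b**2 + 12b + 180) + (−45b + 135)
  −24b**2 + 12b + 180 = ((8/15)b + 4/3)(−45b + 135) + (0)
Last nonzero remainder: −45b + 135. Dividing through by −45 gives the monic gcd b − 3.

b − 3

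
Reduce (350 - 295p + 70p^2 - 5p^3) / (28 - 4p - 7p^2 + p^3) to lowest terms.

Euclidean algorithm in ℚ[p]:
  -5p^3 + 70p^2 - 295p + 350 = (-5)(p^3 - 7p^2 - 4p + 28) + (35p^2 - 315p + 490)
  p^3 - 7p^2 - 4p + 28 = ((1/35)p + 2/35)(35p^2 - 315p + 490) + (0)
Last nonzero remainder: 35p^2 - 315p + 490. Dividing through by 35 gives the monic gcd p^2 - 9p + 14.
Cancel p^2 - 9p + 14 from numerator and denominator to get the reduced form.

(25 - 5p)/(2 + p)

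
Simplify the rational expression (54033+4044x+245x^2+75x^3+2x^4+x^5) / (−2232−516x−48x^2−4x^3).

Euclidean algorithm in ℚ[x]:
  x^5+2x^4+75x^3+245x^2+4044x+54033 = (−(1/4)x^2+(5/2)x−33/2)(−4x^3−48x^2−516x−2232) + (185x^2+1110x+17205)
  −4x^3−48x^2−516x−2232 = (−(4/185)x−24/185)(185x^2+1110x+17205) + (0)
Last nonzero remainder: 185x^2+1110x+17205. Dividing through by 185 gives the monic gcd x^2+6x+93.
Cancel x^2+6x+93 from numerator and denominator to get the reduced form.

(−581−6x+4x^2−x^3)/(24+4x)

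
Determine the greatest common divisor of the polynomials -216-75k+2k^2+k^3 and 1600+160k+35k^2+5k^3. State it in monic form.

By polynomial division,
  k^3+2k^2-75k-216 = (1/5)(5k^3+35k^2+160k+1600) + (-5k^2-107k-536)
  5k^3+35k^2+160k+1600 = (-k+72/5)(-5k^2-107k-536) + ((5824/5)k+46592/5)
  -5k^2-107k-536 = (-(25/5824)k-335/5824)((5824/5)k+46592/5) + (0)
Last nonzero remainder: (5824/5)k+46592/5. Dividing through by 5824/5 gives the monic gcd k+8.

8+k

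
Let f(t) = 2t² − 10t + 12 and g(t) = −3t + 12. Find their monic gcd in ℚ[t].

1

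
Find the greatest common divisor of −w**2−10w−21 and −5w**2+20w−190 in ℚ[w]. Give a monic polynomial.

By polynomial division,
  −w**2−10w−21 = (1/5)(−5w**2+20w−190) + (−14w+17)
  −5w**2+20w−190 = ((5/14)w−195/196)(−14w+17) + (−33925/196)
  −14w+17 = ((2744/33925)w−3332/33925)(−33925/196) + (0)
The last nonzero remainder is the constant −33925/196, so the polynomials are coprime and gcd = 1.

1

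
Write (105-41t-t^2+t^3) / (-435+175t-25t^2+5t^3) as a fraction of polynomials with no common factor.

Repeated division with remainder:
  t^3-t^2-41t+105 = (1/5)(5t^3-25t^2+175t-435) + (4t^2-76t+192)
  5t^3-25t^2+175t-435 = ((5/4)t+35/2)(4t^2-76t+192) + (1265t-3795)
  4t^2-76t+192 = ((4/1265)t-64/1265)(1265t-3795) + (0)
Last nonzero remainder: 1265t-3795. Dividing through by 1265 gives the monic gcd t-3.
Cancel t-3 from numerator and denominator to get the reduced form.

(-35+2t+t^2)/(145-10t+5t^2)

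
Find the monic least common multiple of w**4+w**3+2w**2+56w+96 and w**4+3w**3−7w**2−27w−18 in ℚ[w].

w**6−w**5−3w**4+49w**3−22w**2−360w−288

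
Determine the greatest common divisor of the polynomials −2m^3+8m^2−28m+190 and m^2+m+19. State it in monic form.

m^2+m+19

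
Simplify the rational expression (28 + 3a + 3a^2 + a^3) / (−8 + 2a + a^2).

(7 − a + a^2)/(−2 + a)

Repeated division with remainder:
  a^3 + 3a^2 + 3a + 28 = (a + 1)(a^2 + 2a − 8) + (9a + 36)
  a^2 + 2a − 8 = ((1/9)a − 2/9)(9a + 36) + (0)
Last nonzero remainder: 9a + 36. Dividing through by 9 gives the monic gcd a + 4.
Cancel a + 4 from numerator and denominator to get the reduced form.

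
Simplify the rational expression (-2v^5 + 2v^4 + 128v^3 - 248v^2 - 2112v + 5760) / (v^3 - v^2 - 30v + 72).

(-2v^3 + 6v^2 + 68v - 240)/(v - 3)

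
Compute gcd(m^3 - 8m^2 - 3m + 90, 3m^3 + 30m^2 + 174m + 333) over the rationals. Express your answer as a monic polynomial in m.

m + 3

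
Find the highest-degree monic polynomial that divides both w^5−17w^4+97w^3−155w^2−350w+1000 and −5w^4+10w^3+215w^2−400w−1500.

Repeated division with remainder:
  w^5−17w^4+97w^3−155w^2−350w+1000 = (−(1/5)w+3)(−5w^4+10w^3+215w^2−400w−1500) + (110w^3−880w^2+550w+5500)
  −5w^4+10w^3+215w^2−400w−1500 = (−(1/22)w−3/11)(110w^3−880w^2+550w+5500) + (0)
Last nonzero remainder: 110w^3−880w^2+550w+5500. Dividing through by 110 gives the monic gcd w^3−8w^2+5w+50.

w^3−8w^2+5w+50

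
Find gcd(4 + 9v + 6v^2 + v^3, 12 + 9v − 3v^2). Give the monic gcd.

1 + v

Repeated division with remainder:
  v^3 + 6v^2 + 9v + 4 = (−(1/3)v − 3)(−3v^2 + 9v + 12) + (40v + 40)
  −3v^2 + 9v + 12 = (−(3/40)v + 3/10)(40v + 40) + (0)
Last nonzero remainder: 40v + 40. Dividing through by 40 gives the monic gcd v + 1.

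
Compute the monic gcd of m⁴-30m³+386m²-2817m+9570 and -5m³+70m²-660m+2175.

m²-9m+87

Repeated division with remainder:
  m⁴-30m³+386m²-2817m+9570 = (-(1/5)m+16/5)(-5m³+70m²-660m+2175) + (30m²-270m+2610)
  -5m³+70m²-660m+2175 = (-(1/6)m+5/6)(30m²-270m+2610) + (0)
Last nonzero remainder: 30m²-270m+2610. Dividing through by 30 gives the monic gcd m²-9m+87.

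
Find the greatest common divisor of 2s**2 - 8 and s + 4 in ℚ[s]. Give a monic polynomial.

1

By polynomial division,
  2s**2 - 8 = (2s - 8)(s + 4) + (24)
  s + 4 = ((1/24)s + 1/6)(24) + (0)
The last nonzero remainder is the constant 24, so the polynomials are coprime and gcd = 1.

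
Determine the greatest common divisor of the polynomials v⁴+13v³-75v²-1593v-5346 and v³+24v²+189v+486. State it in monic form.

By polynomial division,
  v⁴+13v³-75v²-1593v-5346 = (v-11)(v³+24v²+189v+486) + (0)
The last nonzero remainder v³+24v²+189v+486 is already monic.

v³+24v²+189v+486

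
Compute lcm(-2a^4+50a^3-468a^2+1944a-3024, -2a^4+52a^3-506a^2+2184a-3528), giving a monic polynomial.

a^5-32a^4+409a^3-2610a^2+8316a-10584

By polynomial division,
  -2a^4+50a^3-468a^2+1944a-3024 = (-2a^4+52a^3-506a^2+2184a-3528) + (-2a^3+38a^2-240a+504)
  -2a^4+52a^3-506a^2+2184a-3528 = (a-7)(-2a^3+38a^2-240a+504) + (0)
Last nonzero remainder: -2a^3+38a^2-240a+504. Dividing through by -2 gives the monic gcd a^3-19a^2+120a-252.
Then lcm(f, g) = f·g / gcd(f, g); expanding and making the result monic gives the answer.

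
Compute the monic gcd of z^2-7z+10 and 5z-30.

1

Euclidean algorithm in ℚ[z]:
  z^2-7z+10 = ((1/5)z-1/5)(5z-30) + (4)
  5z-30 = ((5/4)z-15/2)(4) + (0)
The last nonzero remainder is the constant 4, so the polynomials are coprime and gcd = 1.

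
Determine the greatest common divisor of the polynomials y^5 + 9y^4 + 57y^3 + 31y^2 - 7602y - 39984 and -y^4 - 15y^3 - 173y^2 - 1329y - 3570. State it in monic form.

y^3 + 10y^2 + 123y + 714

Apply the Euclidean algorithm:
  y^5 + 9y^4 + 57y^3 + 31y^2 - 7602y - 39984 = (-y + 6)(-y^4 - 15y^3 - 173y^2 - 1329y - 3570) + (-26y^3 - 260y^2 - 3198y - 18564)
  -y^4 - 15y^3 - 173y^2 - 1329y - 3570 = ((1/26)y + 5/26)(-26y^3 - 260y^2 - 3198y - 18564) + (0)
Last nonzero remainder: -26y^3 - 260y^2 - 3198y - 18564. Dividing through by -26 gives the monic gcd y^3 + 10y^2 + 123y + 714.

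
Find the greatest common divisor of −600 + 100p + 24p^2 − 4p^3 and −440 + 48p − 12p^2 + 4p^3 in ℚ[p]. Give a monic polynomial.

−5 + p

By polynomial division,
  −4p^3 + 24p^2 + 100p − 600 = (−1)(4p^3 − 12p^2 + 48p − 440) + (12p^2 + 148p − 1040)
  4p^3 − 12p^2 + 48p − 440 = ((1/3)p − 46/9)(12p^2 + 148p − 1040) + ((10360/9)p − 51800/9)
  12p^2 + 148p − 1040 = ((27/2590)p + 234/1295)((10360/9)p − 51800/9) + (0)
Last nonzero remainder: (10360/9)p − 51800/9. Dividing through by 10360/9 gives the monic gcd p − 5.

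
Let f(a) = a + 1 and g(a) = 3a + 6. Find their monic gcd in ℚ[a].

Repeated division with remainder:
  a + 1 = (1/3)(3a + 6) + (−1)
  3a + 6 = (−3a − 6)(−1) + (0)
The last nonzero remainder is the constant −1, so the polynomials are coprime and gcd = 1.

1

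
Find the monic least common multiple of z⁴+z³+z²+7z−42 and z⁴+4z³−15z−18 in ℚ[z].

z⁶+4z⁵+7z⁴+13z³−18z²−105z−126

Euclidean algorithm in ℚ[z]:
  z⁴+z³+z²+7z−42 = (z⁴+4z³−15z−18) + (−3z³+z²+22z−24)
  z⁴+4z³−15z−18 = (−(1/3)z−13/9)(−3z³+z²+22z−24) + ((79/9)z²+(79/9)z−158/3)
  −3z³+z²+22z−24 = (−(27/79)z+36/79)((79/9)z²+(79/9)z−158/3) + (0)
Last nonzero remainder: (79/9)z²+(79/9)z−158/3. Dividing through by 79/9 gives the monic gcd z²+z−6.
Then lcm(f, g) = f·g / gcd(f, g); expanding and making the result monic gives the answer.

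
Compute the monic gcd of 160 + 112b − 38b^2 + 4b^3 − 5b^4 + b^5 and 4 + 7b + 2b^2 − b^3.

−4 − 3b + b^2

Repeated division with remainder:
  b^5 − 5b^4 + 4b^3 − 38b^2 + 112b + 160 = (−b^2 + 3b − 5)(−b^3 + 2b^2 + 7b + 4) + (−45b^2 + 135b + 180)
  −b^3 + 2b^2 + 7b + 4 = ((1/45)b + 1/45)(−45b^2 + 135b + 180) + (0)
Last nonzero remainder: −45b^2 + 135b + 180. Dividing through by −45 gives the monic gcd b^2 − 3b − 4.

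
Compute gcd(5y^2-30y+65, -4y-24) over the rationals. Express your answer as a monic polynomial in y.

By polynomial division,
  5y^2-30y+65 = (-(5/4)y+15)(-4y-24) + (425)
  -4y-24 = (-(4/425)y-24/425)(425) + (0)
The last nonzero remainder is the constant 425, so the polynomials are coprime and gcd = 1.

1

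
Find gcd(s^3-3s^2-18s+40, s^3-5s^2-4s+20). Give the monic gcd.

Repeated division with remainder:
  s^3-3s^2-18s+40 = (s^3-5s^2-4s+20) + (2s^2-14s+20)
  s^3-5s^2-4s+20 = ((1/2)s+1)(2s^2-14s+20) + (0)
Last nonzero remainder: 2s^2-14s+20. Dividing through by 2 gives the monic gcd s^2-7s+10.

s^2-7s+10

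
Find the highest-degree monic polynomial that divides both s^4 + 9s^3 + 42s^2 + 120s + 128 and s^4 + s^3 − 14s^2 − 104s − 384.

s^3 + 7s^2 + 28s + 64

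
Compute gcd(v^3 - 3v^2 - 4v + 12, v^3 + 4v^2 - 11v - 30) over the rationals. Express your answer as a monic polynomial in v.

v^2 - v - 6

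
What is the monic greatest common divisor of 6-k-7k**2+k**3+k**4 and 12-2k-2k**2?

-6+k+k**2

Euclidean algorithm in ℚ[k]:
  k**4+k**3-7k**2-k+6 = (-(1/2)k**2+1/2)(-2k**2-2k+12) + (0)
Last nonzero remainder: -2k**2-2k+12. Dividing through by -2 gives the monic gcd k**2+k-6.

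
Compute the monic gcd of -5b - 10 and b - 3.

Euclidean algorithm in ℚ[b]:
  -5b - 10 = (-5)(b - 3) + (-25)
  b - 3 = (-(1/25)b + 3/25)(-25) + (0)
The last nonzero remainder is the constant -25, so the polynomials are coprime and gcd = 1.

1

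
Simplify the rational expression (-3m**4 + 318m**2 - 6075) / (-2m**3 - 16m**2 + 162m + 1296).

(3m**2 - 75)/(2m + 16)

By polynomial division,
  -3m**4 + 318m**2 - 6075 = ((3/2)m - 12)(-2m**3 - 16m**2 + 162m + 1296) + (-117m**2 + 9477)
  -2m**3 - 16m**2 + 162m + 1296 = ((2/117)m + 16/117)(-117m**2 + 9477) + (0)
Last nonzero remainder: -117m**2 + 9477. Dividing through by -117 gives the monic gcd m**2 - 81.
Cancel m**2 - 81 from numerator and denominator to get the reduced form.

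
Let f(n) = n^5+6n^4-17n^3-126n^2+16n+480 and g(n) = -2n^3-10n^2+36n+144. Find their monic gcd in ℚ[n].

n^2-n-12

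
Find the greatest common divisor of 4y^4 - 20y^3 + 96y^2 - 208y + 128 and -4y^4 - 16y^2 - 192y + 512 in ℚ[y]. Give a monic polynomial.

y^3 - 4y^2 + 20y - 32

Euclidean algorithm in ℚ[y]:
  4y^4 - 20y^3 + 96y^2 - 208y + 128 = (-1)(-4y^4 - 16y^2 - 192y + 512) + (-20y^3 + 80y^2 - 400y + 640)
  -4y^4 - 16y^2 - 192y + 512 = ((1/5)y + 4/5)(-20y^3 + 80y^2 - 400y + 640) + (0)
Last nonzero remainder: -20y^3 + 80y^2 - 400y + 640. Dividing through by -20 gives the monic gcd y^3 - 4y^2 + 20y - 32.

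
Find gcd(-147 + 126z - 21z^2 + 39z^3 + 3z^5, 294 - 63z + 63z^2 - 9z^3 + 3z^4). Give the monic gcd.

By polynomial division,
  3z^5 + 39z^3 - 21z^2 + 126z - 147 = (z + 3)(3z^4 - 9z^3 + 63z^2 - 63z + 294) + (3z^3 - 147z^2 + 21z - 1029)
  3z^4 - 9z^3 + 63z^2 - 63z + 294 = (z + 46)(3z^3 - 147z^2 + 21z - 1029) + (6804z^2 + 47628)
  3z^3 - 147z^2 + 21z - 1029 = ((1/2268)z - 7/324)(6804z^2 + 47628) + (0)
Last nonzero remainder: 6804z^2 + 47628. Dividing through by 6804 gives the monic gcd z^2 + 7.

7 + z^2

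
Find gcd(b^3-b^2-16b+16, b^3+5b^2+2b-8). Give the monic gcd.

b^2+3b-4

Repeated division with remainder:
  b^3-b^2-16b+16 = (b^3+5b^2+2b-8) + (-6b^2-18b+24)
  b^3+5b^2+2b-8 = (-(1/6)b-1/3)(-6b^2-18b+24) + (0)
Last nonzero remainder: -6b^2-18b+24. Dividing through by -6 gives the monic gcd b^2+3b-4.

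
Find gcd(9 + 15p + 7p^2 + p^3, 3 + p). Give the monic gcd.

Repeated division with remainder:
  p^3 + 7p^2 + 15p + 9 = (p^2 + 4p + 3)(p + 3) + (0)
The last nonzero remainder p + 3 is already monic.

3 + p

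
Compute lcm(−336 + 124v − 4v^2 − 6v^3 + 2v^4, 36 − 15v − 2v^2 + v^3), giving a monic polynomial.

Euclidean algorithm in ℚ[v]:
  2v^4 − 6v^3 − 4v^2 + 124v − 336 = (2v − 2)(v^3 − 2v^2 − 15v + 36) + (22v^2 + 22v − 264)
  v^3 − 2v^2 − 15v + 36 = ((1/22)v − 3/22)(22v^2 + 22v − 264) + (0)
Last nonzero remainder: 22v^2 + 22v − 264. Dividing through by 22 gives the monic gcd v^2 + v − 12.
Then lcm(f, g) = f·g / gcd(f, g); expanding and making the result monic gives the answer.

504 − 354v + 68v^2 + 7v^3 − 6v^4 + v^5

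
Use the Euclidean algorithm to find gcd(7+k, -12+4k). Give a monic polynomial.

1

Repeated division with remainder:
  k+7 = (1/4)(4k-12) + (10)
  4k-12 = ((2/5)k-6/5)(10) + (0)
The last nonzero remainder is the constant 10, so the polynomials are coprime and gcd = 1.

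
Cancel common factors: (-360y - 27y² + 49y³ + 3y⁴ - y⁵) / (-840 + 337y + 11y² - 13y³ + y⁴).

(-3y - y²)/(-7 + y)

Apply the Euclidean algorithm:
  -y⁵ + 3y⁴ + 49y³ - 27y² - 360y = (-y - 10)(y⁴ - 13y³ + 11y² + 337y - 840) + (-70y³ + 420y² + 2170y - 8400)
  y⁴ - 13y³ + 11y² + 337y - 840 = (-(1/70)y + 1/10)(-70y³ + 420y² + 2170y - 8400) + (0)
Last nonzero remainder: -70y³ + 420y² + 2170y - 8400. Dividing through by -70 gives the monic gcd y³ - 6y² - 31y + 120.
Cancel y³ - 6y² - 31y + 120 from numerator and denominator to get the reduced form.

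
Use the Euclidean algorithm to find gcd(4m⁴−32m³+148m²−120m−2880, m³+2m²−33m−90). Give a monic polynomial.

m²−3m−18

Repeated division with remainder:
  4m⁴−32m³+148m²−120m−2880 = (4m−40)(m³+2m²−33m−90) + (360m²−1080m−6480)
  m³+2m²−33m−90 = ((1/360)m+1/72)(360m²−1080m−6480) + (0)
Last nonzero remainder: 360m²−1080m−6480. Dividing through by 360 gives the monic gcd m²−3m−18.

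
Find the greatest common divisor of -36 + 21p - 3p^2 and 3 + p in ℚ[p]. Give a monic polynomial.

Apply the Euclidean algorithm:
  -3p^2 + 21p - 36 = (-3p + 30)(p + 3) + (-126)
  p + 3 = (-(1/126)p - 1/42)(-126) + (0)
The last nonzero remainder is the constant -126, so the polynomials are coprime and gcd = 1.

1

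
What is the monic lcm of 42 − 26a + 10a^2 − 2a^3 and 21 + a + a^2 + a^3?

−63 + 18a − 2a^2 − 2a^3 + a^4

Apply the Euclidean algorithm:
  −2a^3 + 10a^2 − 26a + 42 = (−2)(a^3 + a^2 + a + 21) + (12a^2 − 24a + 84)
  a^3 + a^2 + a + 21 = ((1/12)a + 1/4)(12a^2 − 24a + 84) + (0)
Last nonzero remainder: 12a^2 − 24a + 84. Dividing through by 12 gives the monic gcd a^2 − 2a + 7.
Then lcm(f, g) = f·g / gcd(f, g); expanding and making the result monic gives the answer.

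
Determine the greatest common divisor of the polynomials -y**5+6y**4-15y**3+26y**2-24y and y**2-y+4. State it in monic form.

Euclidean algorithm in ℚ[y]:
  -y**5+6y**4-15y**3+26y**2-24y = (-y**3+5y**2-6y)(y**2-y+4) + (0)
The last nonzero remainder y**2-y+4 is already monic.

y**2-y+4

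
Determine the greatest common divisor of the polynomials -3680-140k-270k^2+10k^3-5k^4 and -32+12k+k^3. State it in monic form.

16+2k+k^2

Euclidean algorithm in ℚ[k]:
  -5k^4+10k^3-270k^2-140k-3680 = (-5k+10)(k^3+12k-32) + (-210k^2-420k-3360)
  k^3+12k-32 = (-(1/210)k+1/105)(-210k^2-420k-3360) + (0)
Last nonzero remainder: -210k^2-420k-3360. Dividing through by -210 gives the monic gcd k^2+2k+16.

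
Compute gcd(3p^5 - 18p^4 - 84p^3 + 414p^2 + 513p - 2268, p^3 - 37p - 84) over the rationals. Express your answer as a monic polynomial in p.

Euclidean algorithm in ℚ[p]:
  3p^5 - 18p^4 - 84p^3 + 414p^2 + 513p - 2268 = (3p^2 - 18p + 27)(p^3 - 37p - 84) + (0)
The last nonzero remainder p^3 - 37p - 84 is already monic.

p^3 - 37p - 84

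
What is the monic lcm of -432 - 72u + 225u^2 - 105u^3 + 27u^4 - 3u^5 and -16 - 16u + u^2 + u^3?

576 + 240u - 276u^2 + 65u^3 - u^4 - 5u^5 + u^6

Euclidean algorithm in ℚ[u]:
  -3u^5 + 27u^4 - 105u^3 + 225u^2 - 72u - 432 = (-3u^2 + 30u - 183)(u^3 + u^2 - 16u - 16) + (840u^2 - 2520u - 3360)
  u^3 + u^2 - 16u - 16 = ((1/840)u + 1/210)(840u^2 - 2520u - 3360) + (0)
Last nonzero remainder: 840u^2 - 2520u - 3360. Dividing through by 840 gives the monic gcd u^2 - 3u - 4.
Then lcm(f, g) = f·g / gcd(f, g); expanding and making the result monic gives the answer.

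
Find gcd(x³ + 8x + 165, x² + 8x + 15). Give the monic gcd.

x + 5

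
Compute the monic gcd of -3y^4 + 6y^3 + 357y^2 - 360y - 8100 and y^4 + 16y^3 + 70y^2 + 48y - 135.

By polynomial division,
  -3y^4 + 6y^3 + 357y^2 - 360y - 8100 = (-3)(y^4 + 16y^3 + 70y^2 + 48y - 135) + (54y^3 + 567y^2 - 216y - 8505)
  y^4 + 16y^3 + 70y^2 + 48y - 135 = ((1/54)y + 11/108)(54y^3 + 567y^2 - 216y - 8505) + ((65/4)y^2 + (455/2)y + 2925/4)
  54y^3 + 567y^2 - 216y - 8505 = ((216/65)y - 756/65)((65/4)y^2 + (455/2)y + 2925/4) + (0)
Last nonzero remainder: (65/4)y^2 + (455/2)y + 2925/4. Dividing through by 65/4 gives the monic gcd y^2 + 14y + 45.

y^2 + 14y + 45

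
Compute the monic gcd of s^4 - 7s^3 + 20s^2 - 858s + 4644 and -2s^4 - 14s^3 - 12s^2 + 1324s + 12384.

Apply the Euclidean algorithm:
  s^4 - 7s^3 + 20s^2 - 858s + 4644 = (-1/2)(-2s^4 - 14s^3 - 12s^2 + 1324s + 12384) + (-14s^3 + 14s^2 - 196s + 10836)
  -2s^4 - 14s^3 - 12s^2 + 1324s + 12384 = ((1/7)s + 8/7)(-14s^3 + 14s^2 - 196s + 10836) + (0)
Last nonzero remainder: -14s^3 + 14s^2 - 196s + 10836. Dividing through by -14 gives the monic gcd s^3 - s^2 + 14s - 774.

s^3 - s^2 + 14s - 774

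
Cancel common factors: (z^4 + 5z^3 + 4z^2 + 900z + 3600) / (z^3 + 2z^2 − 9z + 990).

By polynomial division,
  z^4 + 5z^3 + 4z^2 + 900z + 3600 = (z + 3)(z^3 + 2z^2 − 9z + 990) + (7z^2 − 63z + 630)
  z^3 + 2z^2 − 9z + 990 = ((1/7)z + 11/7)(7z^2 − 63z + 630) + (0)
Last nonzero remainder: 7z^2 − 63z + 630. Dividing through by 7 gives the monic gcd z^2 − 9z + 90.
Cancel z^2 − 9z + 90 from numerator and denominator to get the reduced form.

(z^2 + 14z + 40)/(z + 11)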